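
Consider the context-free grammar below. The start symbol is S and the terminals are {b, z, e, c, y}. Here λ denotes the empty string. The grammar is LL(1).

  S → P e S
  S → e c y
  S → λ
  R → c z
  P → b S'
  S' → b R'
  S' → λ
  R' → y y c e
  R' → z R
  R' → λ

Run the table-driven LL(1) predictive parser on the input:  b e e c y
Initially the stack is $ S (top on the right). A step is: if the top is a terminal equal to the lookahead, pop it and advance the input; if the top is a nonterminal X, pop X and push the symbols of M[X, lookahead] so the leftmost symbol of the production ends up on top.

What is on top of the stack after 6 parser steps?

     Stack       Input        Action
  1  $ S         b e e c y $  expand S → P e S
  2  $ S e P     b e e c y $  expand P → b S'
  3  $ S e S' b  b e e c y $  match b
  4  $ S e S'    e e c y $    expand S' → λ
  5  $ S e       e e c y $    match e
  6  $ S         e c y $      expand S → e c y
Stack after step 6: $ y c e (top = e).

e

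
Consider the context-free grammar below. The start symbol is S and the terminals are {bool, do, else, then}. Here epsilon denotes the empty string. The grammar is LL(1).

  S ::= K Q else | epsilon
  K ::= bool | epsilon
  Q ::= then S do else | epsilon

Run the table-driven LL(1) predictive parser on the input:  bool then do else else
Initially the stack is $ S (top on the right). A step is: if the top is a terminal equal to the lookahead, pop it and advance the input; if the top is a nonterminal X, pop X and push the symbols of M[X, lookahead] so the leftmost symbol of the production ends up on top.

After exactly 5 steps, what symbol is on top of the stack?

S

     Stack                  Input                     Action
  1  $ S                    bool then do else else $  expand S ::= K Q else
  2  $ else Q K             bool then do else else $  expand K ::= bool
  3  $ else Q bool          bool then do else else $  match bool
  4  $ else Q               then do else else $       expand Q ::= then S do else
  5  $ else else do S then  then do else else $       match then
Stack after step 5: $ else else do S (top = S).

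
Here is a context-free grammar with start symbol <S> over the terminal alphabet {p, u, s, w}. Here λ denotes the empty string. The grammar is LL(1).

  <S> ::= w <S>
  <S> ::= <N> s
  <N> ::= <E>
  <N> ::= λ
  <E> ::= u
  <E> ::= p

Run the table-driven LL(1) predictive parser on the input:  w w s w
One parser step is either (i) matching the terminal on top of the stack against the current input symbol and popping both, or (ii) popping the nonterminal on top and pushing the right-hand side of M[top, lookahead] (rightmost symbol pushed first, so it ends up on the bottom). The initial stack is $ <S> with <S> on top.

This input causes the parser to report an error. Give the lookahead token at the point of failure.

step 1: stack=$ <S>  input=w w s w $  — expand <S> ::= w <S>
step 2: stack=$ <S> w  input=w w s w $  — match w
step 3: stack=$ <S>  input=w s w $  — expand <S> ::= w <S>
step 4: stack=$ <S> w  input=w s w $  — match w
step 5: stack=$ <S>  input=s w $  — expand <S> ::= <N> s
step 6: stack=$ s <N>  input=s w $  — expand <N> ::= λ
step 7: stack=$ s  input=s w $  — match s
step 8: stack=$  input=w $  — error: stack empty but input remains

w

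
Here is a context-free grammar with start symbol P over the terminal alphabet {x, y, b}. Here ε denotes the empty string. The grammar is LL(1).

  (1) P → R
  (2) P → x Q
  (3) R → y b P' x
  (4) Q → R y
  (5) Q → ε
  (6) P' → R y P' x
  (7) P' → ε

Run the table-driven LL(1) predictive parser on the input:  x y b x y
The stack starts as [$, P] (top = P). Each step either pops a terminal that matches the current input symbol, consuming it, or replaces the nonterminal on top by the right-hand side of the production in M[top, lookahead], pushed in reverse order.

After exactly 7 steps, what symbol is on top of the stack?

     Stack         Input        Action
  1  $ P           x y b x y $  expand P → x Q
  2  $ Q x         x y b x y $  match x
  3  $ Q           y b x y $    expand Q → R y
  4  $ y R         y b x y $    expand R → y b P' x
  5  $ y x P' b y  y b x y $    match y
  6  $ y x P' b    b x y $      match b
  7  $ y x P'      x y $        expand P' → ε
Stack after step 7: $ y x (top = x).

x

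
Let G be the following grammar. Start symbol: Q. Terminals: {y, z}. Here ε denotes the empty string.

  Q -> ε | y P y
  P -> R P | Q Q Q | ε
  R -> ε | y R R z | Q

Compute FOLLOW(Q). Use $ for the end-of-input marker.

FIRST(Q): from Q->ε we get {ε}; from Q->y P y we get {y}. So FIRST(Q) = {ε, y}.
FIRST(R): from R->ε we get {ε}; from R->y R R z we get {y}; from R->Q we get {ε, y}. So FIRST(R) = {ε, y}.
FIRST(P): from P->R P we get {ε, y}; from P->Q Q Q we get {ε, y}; from P->ε we get {ε}. So FIRST(P) = {ε, y}.
FOLLOW(Q) includes $ since Q is the start symbol.
FOLLOW(P): in Q->y P y, P is followed by y with FIRST {y}; in P->R P, the suffix after P is empty (adds nothing new). Thus FOLLOW(P) = {y}.
FOLLOW(R): in P->R P, R is followed by P with FIRST {ε, y}; in P->R P, the suffix after R is nullable, so FOLLOW(R) ⊇ FOLLOW(P) = {y}; in R->y R R z (occurrence 1), R is followed by R z with FIRST {y, z}; in R->y R R z (occurrence 2), R is followed by z with FIRST {z}. Thus FOLLOW(R) = {y, z}.
FOLLOW(Q): in P->Q Q Q (occurrence 1), Q is followed by Q Q with FIRST {ε, y}; in P->Q Q Q (occurrence 1), the suffix after Q is nullable, so FOLLOW(Q) ⊇ FOLLOW(P) = {y}; in P->Q Q Q (occurrence 2), Q is followed by Q with FIRST {ε, y}; in P->Q Q Q (occurrence 2), the suffix after Q is nullable, so FOLLOW(Q) ⊇ FOLLOW(P) = {y}; in P->Q Q Q (occurrence 3), the suffix after Q is empty, so FOLLOW(Q) ⊇ FOLLOW(P) = {y}; in R->Q, the suffix after Q is empty, so FOLLOW(Q) ⊇ FOLLOW(R) = {y, z}. Thus FOLLOW(Q) = {$, y, z}.

{$, y, z}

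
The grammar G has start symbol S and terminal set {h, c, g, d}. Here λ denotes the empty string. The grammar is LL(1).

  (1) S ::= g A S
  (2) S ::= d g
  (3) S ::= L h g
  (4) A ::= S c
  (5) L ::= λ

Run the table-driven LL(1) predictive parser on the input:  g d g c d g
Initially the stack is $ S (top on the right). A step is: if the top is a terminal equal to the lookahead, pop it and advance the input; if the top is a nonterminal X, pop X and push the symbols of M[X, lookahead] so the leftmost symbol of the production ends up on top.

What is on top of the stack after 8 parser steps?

step 1: stack=$ S  input=g d g c d g $  — expand S ::= g A S
step 2: stack=$ S A g  input=g d g c d g $  — match g
step 3: stack=$ S A  input=d g c d g $  — expand A ::= S c
step 4: stack=$ S c S  input=d g c d g $  — expand S ::= d g
step 5: stack=$ S c g d  input=d g c d g $  — match d
step 6: stack=$ S c g  input=g c d g $  — match g
step 7: stack=$ S c  input=c d g $  — match c
step 8: stack=$ S  input=d g $  — expand S ::= d g
Stack after step 8: $ g d (top = d).

d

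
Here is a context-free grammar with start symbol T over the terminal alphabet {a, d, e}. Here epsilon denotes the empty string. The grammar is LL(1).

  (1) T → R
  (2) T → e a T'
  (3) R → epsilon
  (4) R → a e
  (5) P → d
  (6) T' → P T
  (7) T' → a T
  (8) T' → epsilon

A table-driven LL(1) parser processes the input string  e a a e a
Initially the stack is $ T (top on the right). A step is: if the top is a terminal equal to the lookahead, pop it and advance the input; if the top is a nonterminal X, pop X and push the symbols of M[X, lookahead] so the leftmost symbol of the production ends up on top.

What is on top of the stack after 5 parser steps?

step 1: stack=$ T  input=e a a e a $  — expand T → e a T'
step 2: stack=$ T' a e  input=e a a e a $  — match e
step 3: stack=$ T' a  input=a a e a $  — match a
step 4: stack=$ T'  input=a e a $  — expand T' → a T
step 5: stack=$ T a  input=a e a $  — match a
Stack after step 5: $ T (top = T).

T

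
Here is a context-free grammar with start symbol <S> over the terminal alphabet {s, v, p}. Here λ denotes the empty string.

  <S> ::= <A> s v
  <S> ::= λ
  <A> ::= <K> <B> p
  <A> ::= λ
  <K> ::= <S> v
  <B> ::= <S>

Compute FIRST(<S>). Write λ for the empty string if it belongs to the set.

FIRST(<S>) = {λ, s, v}  (via <A> s v)
FIRST(<K>) = {s, v}  (via <S> v)
FIRST(<B>) = {λ, s, v}  (via <S>)
FIRST(<A>) = {λ, s, v}  (via <K> <B> p)

{λ, s, v}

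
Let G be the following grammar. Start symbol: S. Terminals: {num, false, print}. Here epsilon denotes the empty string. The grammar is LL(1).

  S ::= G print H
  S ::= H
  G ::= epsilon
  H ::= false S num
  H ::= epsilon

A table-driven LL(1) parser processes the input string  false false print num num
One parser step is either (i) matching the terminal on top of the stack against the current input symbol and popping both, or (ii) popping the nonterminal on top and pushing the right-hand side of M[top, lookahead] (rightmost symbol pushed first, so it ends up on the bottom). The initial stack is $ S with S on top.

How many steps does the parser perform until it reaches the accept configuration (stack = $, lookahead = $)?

12

      Stack                Input                        Action
   1  $ S                  false false print num num $  expand S ::= H
   2  $ H                  false false print num num $  expand H ::= false S num
   3  $ num S false        false false print num num $  match false
   4  $ num S              false print num num $        expand S ::= H
   5  $ num H              false print num num $        expand H ::= false S num
   6  $ num num S false    false print num num $        match false
   7  $ num num S          print num num $              expand S ::= G print H
   8  $ num num H print G  print num num $              expand G ::= epsilon
   9  $ num num H print    print num num $              match print
  10  $ num num H          num num $                    expand H ::= epsilon
  11  $ num num            num num $                    match num
  12  $ num                num $                        match num
Accept reached after 12 steps.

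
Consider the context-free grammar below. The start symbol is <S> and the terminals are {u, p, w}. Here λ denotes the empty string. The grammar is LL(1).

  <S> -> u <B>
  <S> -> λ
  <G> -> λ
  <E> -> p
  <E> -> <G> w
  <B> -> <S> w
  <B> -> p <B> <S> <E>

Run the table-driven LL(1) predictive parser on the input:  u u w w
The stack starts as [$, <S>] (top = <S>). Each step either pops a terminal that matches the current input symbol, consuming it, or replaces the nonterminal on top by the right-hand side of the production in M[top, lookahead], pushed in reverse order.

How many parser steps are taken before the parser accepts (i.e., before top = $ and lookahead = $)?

step 1: stack=$ <S>  input=u u w w $  — expand <S> -> u <B>
step 2: stack=$ <B> u  input=u u w w $  — match u
step 3: stack=$ <B>  input=u w w $  — expand <B> -> <S> w
step 4: stack=$ w <S>  input=u w w $  — expand <S> -> u <B>
step 5: stack=$ w <B> u  input=u w w $  — match u
step 6: stack=$ w <B>  input=w w $  — expand <B> -> <S> w
step 7: stack=$ w w <S>  input=w w $  — expand <S> -> λ
step 8: stack=$ w w  input=w w $  — match w
step 9: stack=$ w  input=w $  — match w
Accept reached after 9 steps.

9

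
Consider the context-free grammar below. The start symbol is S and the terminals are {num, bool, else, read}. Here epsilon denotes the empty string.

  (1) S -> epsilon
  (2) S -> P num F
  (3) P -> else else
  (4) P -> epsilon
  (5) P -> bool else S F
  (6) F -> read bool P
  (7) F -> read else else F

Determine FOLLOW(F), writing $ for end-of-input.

{$, num, read}

FIRST(P) = {epsilon, bool, else}
FIRST(F) = {read}
FIRST(S) = {epsilon, bool, else, num}  (via P num F)
FOLLOW(S) includes $ since S is the start symbol.
FOLLOW(S): in P->bool else S F, S is followed by F with FIRST {read}. Thus FOLLOW(S) = {$, read}.
FOLLOW(P): in S->P num F, P is followed by num F with FIRST {num}; in F->read bool P, the suffix after P is empty, so FOLLOW(P) ⊇ FOLLOW(F) = {$, num, read}. Thus FOLLOW(P) = {$, num, read}.
FOLLOW(F): in S->P num F, the suffix after F is empty, so FOLLOW(F) ⊇ FOLLOW(S) = {$, read}; in P->bool else S F, the suffix after F is empty, so FOLLOW(F) ⊇ FOLLOW(P) = {$, num, read}; in F->read else else F, the suffix after F is empty (adds nothing new). Thus FOLLOW(F) = {$, num, read}.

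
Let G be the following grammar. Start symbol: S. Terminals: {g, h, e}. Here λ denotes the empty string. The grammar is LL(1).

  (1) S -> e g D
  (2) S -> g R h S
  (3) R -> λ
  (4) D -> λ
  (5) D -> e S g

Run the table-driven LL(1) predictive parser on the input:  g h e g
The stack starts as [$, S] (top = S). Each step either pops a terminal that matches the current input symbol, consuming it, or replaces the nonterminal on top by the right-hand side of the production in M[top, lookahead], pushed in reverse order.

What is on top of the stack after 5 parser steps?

step 1: stack=$ S  input=g h e g $  — expand S -> g R h S
step 2: stack=$ S h R g  input=g h e g $  — match g
step 3: stack=$ S h R  input=h e g $  — expand R -> λ
step 4: stack=$ S h  input=h e g $  — match h
step 5: stack=$ S  input=e g $  — expand S -> e g D
Stack after step 5: $ D g e (top = e).

e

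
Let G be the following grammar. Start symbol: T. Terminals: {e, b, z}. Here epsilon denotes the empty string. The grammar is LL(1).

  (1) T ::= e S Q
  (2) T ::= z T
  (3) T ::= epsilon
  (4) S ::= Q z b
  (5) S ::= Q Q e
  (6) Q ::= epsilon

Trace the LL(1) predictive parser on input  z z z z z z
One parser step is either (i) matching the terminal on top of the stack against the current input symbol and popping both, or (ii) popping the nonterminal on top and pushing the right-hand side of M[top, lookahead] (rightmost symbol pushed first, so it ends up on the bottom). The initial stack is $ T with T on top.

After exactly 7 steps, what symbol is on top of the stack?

step 1: stack=$ T  input=z z z z z z $  — expand T ::= z T
step 2: stack=$ T z  input=z z z z z z $  — match z
step 3: stack=$ T  input=z z z z z $  — expand T ::= z T
step 4: stack=$ T z  input=z z z z z $  — match z
step 5: stack=$ T  input=z z z z $  — expand T ::= z T
step 6: stack=$ T z  input=z z z z $  — match z
step 7: stack=$ T  input=z z z $  — expand T ::= z T
Stack after step 7: $ T z (top = z).

z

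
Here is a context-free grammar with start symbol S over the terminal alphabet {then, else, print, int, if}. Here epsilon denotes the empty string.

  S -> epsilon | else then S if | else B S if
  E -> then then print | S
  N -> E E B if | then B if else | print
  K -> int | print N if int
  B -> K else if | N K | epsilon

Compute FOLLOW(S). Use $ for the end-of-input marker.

{$, else, if, int, print, then}

FIRST(S): from S->epsilon we get {epsilon}; from S->else then S if we get {else}; from S->else B S if we get {else}. So FIRST(S) = {epsilon, else}.
FIRST(K): from K->int we get {int}; from K->print N if int we get {print}. So FIRST(K) = {int, print}.
FIRST(E): from E->then then print we get {then}; from E->S we get {epsilon, else}. So FIRST(E) = {epsilon, else, then}.
FIRST(N): from N->E E B if we get {else, if, int, print, then}; from N->then B if else we get {then}; from N->print we get {print}. So FIRST(N) = {else, if, int, print, then}.
FIRST(B): from B->K else if we get {int, print}; from B->N K we get {else, if, int, print, then}; from B->epsilon we get {epsilon}. So FIRST(B) = {epsilon, else, if, int, print, then}.
FOLLOW(S) includes $ since S is the start symbol.
FOLLOW(E): in N->E E B if (occurrence 1), E is followed by E B if with FIRST {else, if, int, print, then}; in N->E E B if (occurrence 2), E is followed by B if with FIRST {else, if, int, print, then}. Thus FOLLOW(E) = {else, if, int, print, then}.
FOLLOW(S): in S->else then S if, S is followed by if with FIRST {if}; in S->else B S if, S is followed by if with FIRST {if}; in E->S, the suffix after S is empty, so FOLLOW(S) ⊇ FOLLOW(E) = {else, if, int, print, then}. Thus FOLLOW(S) = {$, else, if, int, print, then}.
FOLLOW(N): in K->print N if int, N is followed by if int with FIRST {if}; in B->N K, N is followed by K with FIRST {int, print}. Thus FOLLOW(N) = {if, int, print}.
FOLLOW(B): in S->else B S if, B is followed by S if with FIRST {else, if}; in N->E E B if, B is followed by if with FIRST {if}; in N->then B if else, B is followed by if else with FIRST {if}. Thus FOLLOW(B) = {else, if}.
FOLLOW(K): in B->K else if, K is followed by else if with FIRST {else}; in B->N K, the suffix after K is empty, so FOLLOW(K) ⊇ FOLLOW(B) = {else, if}. Thus FOLLOW(K) = {else, if}.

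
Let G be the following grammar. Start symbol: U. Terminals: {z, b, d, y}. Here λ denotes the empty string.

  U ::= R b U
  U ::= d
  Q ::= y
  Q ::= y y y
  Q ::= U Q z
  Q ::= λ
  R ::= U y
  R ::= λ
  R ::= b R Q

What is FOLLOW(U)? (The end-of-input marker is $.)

FIRST(U): from U::=R b U we get {b, d}; from U::=d we get {d}. So FIRST(U) = {b, d}.
FIRST(Q): from Q::=y we get {y}; from Q::=y y y we get {y}; from Q::=U Q z we get {b, d}; from Q::=λ we get {λ}. So FIRST(Q) = {λ, b, d, y}.
FIRST(R): from R::=U y we get {b, d}; from R::=λ we get {λ}; from R::=b R Q we get {b}. So FIRST(R) = {λ, b, d}.
FOLLOW(U) includes $ since U is the start symbol.
FOLLOW(U): in U::=R b U, the suffix after U is empty (adds nothing new); in Q::=U Q z, U is followed by Q z with FIRST {b, d, y, z}; in R::=U y, U is followed by y with FIRST {y}. Thus FOLLOW(U) = {$, b, d, y, z}.
FOLLOW(R): in U::=R b U, R is followed by b U with FIRST {b}; in R::=b R Q, R is followed by Q with FIRST {λ, b, d, y}; in R::=b R Q, the suffix after R is nullable (adds nothing new). Thus FOLLOW(R) = {b, d, y}.
FOLLOW(Q): in Q::=U Q z, Q is followed by z with FIRST {z}; in R::=b R Q, the suffix after Q is empty, so FOLLOW(Q) ⊇ FOLLOW(R) = {b, d, y}. Thus FOLLOW(Q) = {b, d, y, z}.

{$, b, d, y, z}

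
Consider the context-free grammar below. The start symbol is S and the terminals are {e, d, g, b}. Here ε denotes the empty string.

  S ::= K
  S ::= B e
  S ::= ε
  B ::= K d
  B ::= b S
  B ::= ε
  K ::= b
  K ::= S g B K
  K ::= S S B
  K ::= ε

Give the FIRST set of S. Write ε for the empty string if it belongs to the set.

FIRST(S): from S::=K we get {ε, b, d, e, g}; from S::=B e we get {b, d, e, g}; from S::=ε we get {ε}. So FIRST(S) = {ε, b, d, e, g}.
FIRST(B): from B::=K d we get {b, d, e, g}; from B::=b S we get {b}; from B::=ε we get {ε}. So FIRST(B) = {ε, b, d, e, g}.
FIRST(K): from K::=b we get {b}; from K::=S g B K we get {b, d, e, g}; from K::=S S B we get {ε, b, d, e, g}; from K::=ε we get {ε}. So FIRST(K) = {ε, b, d, e, g}.

{ε, b, d, e, g}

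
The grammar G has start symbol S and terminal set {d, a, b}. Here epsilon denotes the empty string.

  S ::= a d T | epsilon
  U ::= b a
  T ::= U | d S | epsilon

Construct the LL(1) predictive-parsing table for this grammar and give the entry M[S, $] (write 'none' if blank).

FIRST(S): from S::=a d T we get {a}; from S::=epsilon we get {epsilon}. So FIRST(S) = {epsilon, a}.
FIRST(U): from U::=b a we get {b}. So FIRST(U) = {b}.
FIRST(T): from T::=U we get {b}; from T::=d S we get {d}; from T::=epsilon we get {epsilon}. So FIRST(T) = {epsilon, b, d}.
FOLLOW(S) includes $ since S is the start symbol.
FOLLOW(S): in T::=d S, the suffix after S is empty, so FOLLOW(S) ⊇ FOLLOW(T) = {$}. Thus FOLLOW(S) = {$}.
FOLLOW(T): in S::=a d T, the suffix after T is empty, so FOLLOW(T) ⊇ FOLLOW(S) = {$}. Thus FOLLOW(T) = {$}.
For S ::= a d T: FIRST(a d T) = {a}, so it goes in M[S, t] for t ∈ {a}.
For S ::= epsilon: FIRST(epsilon) = {epsilon}, so it goes in M[S, t] for t ∈ {}; since epsilon ∈ FIRST, also for every t ∈ FOLLOW(S) = {$}.

S ::= epsilon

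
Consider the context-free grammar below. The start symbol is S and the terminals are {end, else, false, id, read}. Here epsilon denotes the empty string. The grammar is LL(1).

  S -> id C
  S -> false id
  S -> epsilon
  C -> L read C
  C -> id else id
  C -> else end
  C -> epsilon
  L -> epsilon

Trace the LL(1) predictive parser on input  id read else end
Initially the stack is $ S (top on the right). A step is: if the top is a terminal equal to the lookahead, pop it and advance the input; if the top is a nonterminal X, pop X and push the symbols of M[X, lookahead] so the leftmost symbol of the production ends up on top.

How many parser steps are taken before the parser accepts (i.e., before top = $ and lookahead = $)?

step 1: stack=$ S  input=id read else end $  — expand S -> id C
step 2: stack=$ C id  input=id read else end $  — match id
step 3: stack=$ C  input=read else end $  — expand C -> L read C
step 4: stack=$ C read L  input=read else end $  — expand L -> epsilon
step 5: stack=$ C read  input=read else end $  — match read
step 6: stack=$ C  input=else end $  — expand C -> else end
step 7: stack=$ end else  input=else end $  — match else
step 8: stack=$ end  input=end $  — match end
Accept reached after 8 steps.

8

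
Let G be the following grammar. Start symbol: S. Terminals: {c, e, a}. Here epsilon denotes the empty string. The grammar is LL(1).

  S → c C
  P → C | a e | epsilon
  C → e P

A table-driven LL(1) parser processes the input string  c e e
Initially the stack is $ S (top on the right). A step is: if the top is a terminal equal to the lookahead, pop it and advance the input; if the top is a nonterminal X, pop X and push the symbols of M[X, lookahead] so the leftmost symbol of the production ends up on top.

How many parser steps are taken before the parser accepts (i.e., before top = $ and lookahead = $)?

     Stack  Input    Action
  1  $ S    c e e $  expand S → c C
  2  $ C c  c e e $  match c
  3  $ C    e e $    expand C → e P
  4  $ P e  e e $    match e
  5  $ P    e $      expand P → C
  6  $ C    e $      expand C → e P
  7  $ P e  e $      match e
  8  $ P    $        expand P → epsilon
Accept reached after 8 steps.

8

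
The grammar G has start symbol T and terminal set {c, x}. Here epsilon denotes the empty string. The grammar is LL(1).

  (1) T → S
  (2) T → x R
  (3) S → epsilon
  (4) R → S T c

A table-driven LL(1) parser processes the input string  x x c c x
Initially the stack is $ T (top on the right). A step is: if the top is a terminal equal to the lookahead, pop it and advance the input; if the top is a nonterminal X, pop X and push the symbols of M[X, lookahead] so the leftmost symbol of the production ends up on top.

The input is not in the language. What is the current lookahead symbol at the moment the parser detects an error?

step 1: stack=$ T  input=x x c c x $  — expand T → x R
step 2: stack=$ R x  input=x x c c x $  — match x
step 3: stack=$ R  input=x c c x $  — expand R → S T c
step 4: stack=$ c T S  input=x c c x $  — expand S → epsilon
step 5: stack=$ c T  input=x c c x $  — expand T → x R
step 6: stack=$ c R x  input=x c c x $  — match x
step 7: stack=$ c R  input=c c x $  — expand R → S T c
step 8: stack=$ c c T S  input=c c x $  — expand S → epsilon
step 9: stack=$ c c T  input=c c x $  — expand T → S
step 10: stack=$ c c S  input=c c x $  — expand S → epsilon
step 11: stack=$ c c  input=c c x $  — match c
step 12: stack=$ c  input=c x $  — match c
step 13: stack=$  input=x $  — error: stack empty but input remains

x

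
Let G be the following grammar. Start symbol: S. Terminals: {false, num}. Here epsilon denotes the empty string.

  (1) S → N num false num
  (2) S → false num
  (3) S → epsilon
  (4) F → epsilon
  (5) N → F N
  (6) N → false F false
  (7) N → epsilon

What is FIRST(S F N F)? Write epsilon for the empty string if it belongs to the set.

FIRST(F): from F→epsilon we get {epsilon}. So FIRST(F) = {epsilon}.
FIRST(N): from N→F N we get {epsilon, false}; from N→false F false we get {false}; from N→epsilon we get {epsilon}. So FIRST(N) = {epsilon, false}.
FIRST(S): from S→N num false num we get {false, num}; from S→false num we get {false}; from S→epsilon we get {epsilon}. So FIRST(S) = {epsilon, false, num}.
FIRST(S F N F): take FIRST of each symbol in turn, carrying on past any symbol whose FIRST contains epsilon; result {epsilon, false, num}.

{epsilon, false, num}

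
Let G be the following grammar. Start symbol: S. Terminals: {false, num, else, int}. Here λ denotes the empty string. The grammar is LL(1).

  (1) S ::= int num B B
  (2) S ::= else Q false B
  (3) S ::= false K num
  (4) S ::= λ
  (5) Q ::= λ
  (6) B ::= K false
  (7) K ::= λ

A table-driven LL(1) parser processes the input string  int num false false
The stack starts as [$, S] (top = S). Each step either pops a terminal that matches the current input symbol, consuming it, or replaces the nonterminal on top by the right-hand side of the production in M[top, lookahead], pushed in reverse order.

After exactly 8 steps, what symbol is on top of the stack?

false

     Stack          Input                  Action
  1  $ S            int num false false $  expand S ::= int num B B
  2  $ B B num int  int num false false $  match int
  3  $ B B num      num false false $      match num
  4  $ B B          false false $          expand B ::= K false
  5  $ B false K    false false $          expand K ::= λ
  6  $ B false      false false $          match false
  7  $ B            false $                expand B ::= K false
  8  $ false K      false $                expand K ::= λ
Stack after step 8: $ false (top = false).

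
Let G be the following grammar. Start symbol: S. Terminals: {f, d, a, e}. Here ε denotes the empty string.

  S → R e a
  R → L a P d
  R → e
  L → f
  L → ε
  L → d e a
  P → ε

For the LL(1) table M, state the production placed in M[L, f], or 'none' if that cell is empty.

L → f

FIRST(L): from L→f we get {f}; from L→ε we get {ε}; from L→d e a we get {d}. So FIRST(L) = {ε, d, f}.
FIRST(P): from P→ε we get {ε}. So FIRST(P) = {ε}.
FIRST(R): from R→L a P d we get {a, d, f}; from R→e we get {e}. So FIRST(R) = {a, d, e, f}.
FIRST(S): from S→R e a we get {a, d, e, f}. So FIRST(S) = {a, d, e, f}.
FOLLOW(S) includes $ since S is the start symbol.
FOLLOW(L): in R→L a P d, L is followed by a P d with FIRST {a}. Thus FOLLOW(L) = {a}.
For L → f: FIRST(f) = {f}, so it goes in M[L, t] for t ∈ {f}.
For L → ε: FIRST(ε) = {ε}, so it goes in M[L, t] for t ∈ {}; since ε ∈ FIRST, also for every t ∈ FOLLOW(L) = {a}.
For L → d e a: FIRST(d e a) = {d}, so it goes in M[L, t] for t ∈ {d}.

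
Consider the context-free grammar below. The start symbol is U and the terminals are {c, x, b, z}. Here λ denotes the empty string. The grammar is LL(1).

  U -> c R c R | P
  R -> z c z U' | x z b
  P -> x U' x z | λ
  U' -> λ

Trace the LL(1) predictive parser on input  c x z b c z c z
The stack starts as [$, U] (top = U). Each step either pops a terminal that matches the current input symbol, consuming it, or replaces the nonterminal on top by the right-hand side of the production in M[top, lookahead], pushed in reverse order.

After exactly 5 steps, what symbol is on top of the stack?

step 1: stack=$ U  input=c x z b c z c z $  — expand U -> c R c R
step 2: stack=$ R c R c  input=c x z b c z c z $  — match c
step 3: stack=$ R c R  input=x z b c z c z $  — expand R -> x z b
step 4: stack=$ R c b z x  input=x z b c z c z $  — match x
step 5: stack=$ R c b z  input=z b c z c z $  — match z
Stack after step 5: $ R c b (top = b).

b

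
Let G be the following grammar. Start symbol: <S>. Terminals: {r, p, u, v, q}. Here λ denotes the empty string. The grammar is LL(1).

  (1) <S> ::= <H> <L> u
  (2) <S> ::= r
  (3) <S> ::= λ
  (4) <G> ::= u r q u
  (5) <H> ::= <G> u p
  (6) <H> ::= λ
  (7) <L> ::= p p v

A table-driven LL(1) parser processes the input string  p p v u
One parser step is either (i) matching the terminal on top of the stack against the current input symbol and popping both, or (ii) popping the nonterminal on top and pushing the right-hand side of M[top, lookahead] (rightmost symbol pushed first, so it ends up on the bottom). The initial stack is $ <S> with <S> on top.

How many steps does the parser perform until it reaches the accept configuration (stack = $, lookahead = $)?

7

step 1: stack=$ <S>  input=p p v u $  — expand <S> ::= <H> <L> u
step 2: stack=$ u <L> <H>  input=p p v u $  — expand <H> ::= λ
step 3: stack=$ u <L>  input=p p v u $  — expand <L> ::= p p v
step 4: stack=$ u v p p  input=p p v u $  — match p
step 5: stack=$ u v p  input=p v u $  — match p
step 6: stack=$ u v  input=v u $  — match v
step 7: stack=$ u  input=u $  — match u
Accept reached after 7 steps.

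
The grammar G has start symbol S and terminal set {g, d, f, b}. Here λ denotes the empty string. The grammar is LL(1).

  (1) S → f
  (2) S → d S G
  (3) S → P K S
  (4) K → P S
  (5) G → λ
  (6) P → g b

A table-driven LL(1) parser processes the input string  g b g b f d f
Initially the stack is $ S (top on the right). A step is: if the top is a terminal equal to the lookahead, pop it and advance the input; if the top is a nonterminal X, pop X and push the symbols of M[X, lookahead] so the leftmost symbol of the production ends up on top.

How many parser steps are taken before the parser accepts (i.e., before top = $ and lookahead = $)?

15

step 1: stack=$ S  input=g b g b f d f $  — expand S → P K S
step 2: stack=$ S K P  input=g b g b f d f $  — expand P → g b
step 3: stack=$ S K b g  input=g b g b f d f $  — match g
step 4: stack=$ S K b  input=b g b f d f $  — match b
step 5: stack=$ S K  input=g b f d f $  — expand K → P S
step 6: stack=$ S S P  input=g b f d f $  — expand P → g b
step 7: stack=$ S S b g  input=g b f d f $  — match g
step 8: stack=$ S S b  input=b f d f $  — match b
step 9: stack=$ S S  input=f d f $  — expand S → f
step 10: stack=$ S f  input=f d f $  — match f
step 11: stack=$ S  input=d f $  — expand S → d S G
step 12: stack=$ G S d  input=d f $  — match d
step 13: stack=$ G S  input=f $  — expand S → f
step 14: stack=$ G f  input=f $  — match f
step 15: stack=$ G  input=$  — expand G → λ
Accept reached after 15 steps.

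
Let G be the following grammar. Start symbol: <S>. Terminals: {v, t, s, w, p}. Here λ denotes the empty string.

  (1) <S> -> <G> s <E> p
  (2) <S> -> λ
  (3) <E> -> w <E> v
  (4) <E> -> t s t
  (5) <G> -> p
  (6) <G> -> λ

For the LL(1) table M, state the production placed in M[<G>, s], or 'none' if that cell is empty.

FIRST(<E>): from <E>->w <E> v we get {w}; from <E>->t s t we get {t}. So FIRST(<E>) = {t, w}.
FIRST(<G>): from <G>->p we get {p}; from <G>->λ we get {λ}. So FIRST(<G>) = {λ, p}.
FIRST(<S>): from <S>-><G> s <E> p we get {p, s}; from <S>->λ we get {λ}. So FIRST(<S>) = {λ, p, s}.
FOLLOW(<S>) includes $ since <S> is the start symbol.
FOLLOW(<G>): in <S>-><G> s <E> p, <G> is followed by s <E> p with FIRST {s}. Thus FOLLOW(<G>) = {s}.
For <G> -> p: FIRST(p) = {p}, so it goes in M[<G>, t] for t ∈ {p}.
For <G> -> λ: FIRST(λ) = {λ}, so it goes in M[<G>, t] for t ∈ {}; since λ ∈ FIRST, also for every t ∈ FOLLOW(<G>) = {s}.

<G> -> λ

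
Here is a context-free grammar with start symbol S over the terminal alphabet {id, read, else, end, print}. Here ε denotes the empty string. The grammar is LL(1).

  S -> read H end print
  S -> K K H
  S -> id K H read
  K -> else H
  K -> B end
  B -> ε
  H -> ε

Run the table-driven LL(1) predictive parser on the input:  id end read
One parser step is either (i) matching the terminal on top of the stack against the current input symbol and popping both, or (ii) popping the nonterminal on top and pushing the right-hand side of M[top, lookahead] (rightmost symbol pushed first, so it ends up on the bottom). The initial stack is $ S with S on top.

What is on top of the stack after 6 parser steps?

read

     Stack           Input          Action
  1  $ S             id end read $  expand S -> id K H read
  2  $ read H K id   id end read $  match id
  3  $ read H K      end read $     expand K -> B end
  4  $ read H end B  end read $     expand B -> ε
  5  $ read H end    end read $     match end
  6  $ read H        read $         expand H -> ε
Stack after step 6: $ read (top = read).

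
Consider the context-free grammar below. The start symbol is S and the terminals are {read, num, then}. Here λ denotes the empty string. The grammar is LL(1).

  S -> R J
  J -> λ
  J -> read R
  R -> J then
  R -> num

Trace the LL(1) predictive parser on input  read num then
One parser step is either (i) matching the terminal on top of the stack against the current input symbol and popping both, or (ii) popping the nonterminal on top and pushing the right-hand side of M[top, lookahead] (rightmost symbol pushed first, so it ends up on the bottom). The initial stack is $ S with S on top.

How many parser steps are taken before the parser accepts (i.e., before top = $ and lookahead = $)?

step 1: stack=$ S  input=read num then $  — expand S -> R J
step 2: stack=$ J R  input=read num then $  — expand R -> J then
step 3: stack=$ J then J  input=read num then $  — expand J -> read R
step 4: stack=$ J then R read  input=read num then $  — match read
step 5: stack=$ J then R  input=num then $  — expand R -> num
step 6: stack=$ J then num  input=num then $  — match num
step 7: stack=$ J then  input=then $  — match then
step 8: stack=$ J  input=$  — expand J -> λ
Accept reached after 8 steps.

8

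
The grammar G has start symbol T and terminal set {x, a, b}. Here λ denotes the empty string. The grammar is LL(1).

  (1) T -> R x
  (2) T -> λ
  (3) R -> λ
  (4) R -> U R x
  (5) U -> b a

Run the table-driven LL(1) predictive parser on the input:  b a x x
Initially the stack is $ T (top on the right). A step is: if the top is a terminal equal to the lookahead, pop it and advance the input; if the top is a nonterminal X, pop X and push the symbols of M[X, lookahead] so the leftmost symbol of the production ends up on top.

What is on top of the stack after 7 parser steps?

x

     Stack        Input      Action
  1  $ T          b a x x $  expand T -> R x
  2  $ x R        b a x x $  expand R -> U R x
  3  $ x x R U    b a x x $  expand U -> b a
  4  $ x x R a b  b a x x $  match b
  5  $ x x R a    a x x $    match a
  6  $ x x R      x x $      expand R -> λ
  7  $ x x        x x $      match x
Stack after step 7: $ x (top = x).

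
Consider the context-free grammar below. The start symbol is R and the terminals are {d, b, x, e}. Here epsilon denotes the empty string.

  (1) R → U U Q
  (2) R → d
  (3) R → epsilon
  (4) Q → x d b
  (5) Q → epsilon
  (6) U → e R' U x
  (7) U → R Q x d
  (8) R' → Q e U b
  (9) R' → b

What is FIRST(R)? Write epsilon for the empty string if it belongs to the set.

FIRST(Q) = {epsilon, x}
FIRST(R') = {b, e, x}  (via Q e U b)
FIRST(R) = {epsilon, d, e, x}  (via U U Q)
FIRST(U) = {d, e, x}  (via R Q x d)

{epsilon, d, e, x}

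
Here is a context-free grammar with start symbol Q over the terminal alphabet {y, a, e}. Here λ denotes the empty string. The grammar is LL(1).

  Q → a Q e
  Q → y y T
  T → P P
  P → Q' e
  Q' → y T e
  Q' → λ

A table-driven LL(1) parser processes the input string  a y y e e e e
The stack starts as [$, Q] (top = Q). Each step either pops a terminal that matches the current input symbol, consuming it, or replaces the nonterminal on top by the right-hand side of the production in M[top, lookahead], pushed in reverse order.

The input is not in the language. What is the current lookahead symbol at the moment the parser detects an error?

e

      Stack       Input            Action
   1  $ Q         a y y e e e e $  expand Q → a Q e
   2  $ e Q a     a y y e e e e $  match a
   3  $ e Q       y y e e e e $    expand Q → y y T
   4  $ e T y y   y y e e e e $    match y
   5  $ e T y     y e e e e $      match y
   6  $ e T       e e e e $        expand T → P P
   7  $ e P P     e e e e $        expand P → Q' e
   8  $ e P e Q'  e e e e $        expand Q' → λ
   9  $ e P e     e e e e $        match e
  10  $ e P       e e e $          expand P → Q' e
  11  $ e e Q'    e e e $          expand Q' → λ
  12  $ e e       e e e $          match e
  13  $ e         e e $            match e
  14  $           e $              error: stack empty but input remains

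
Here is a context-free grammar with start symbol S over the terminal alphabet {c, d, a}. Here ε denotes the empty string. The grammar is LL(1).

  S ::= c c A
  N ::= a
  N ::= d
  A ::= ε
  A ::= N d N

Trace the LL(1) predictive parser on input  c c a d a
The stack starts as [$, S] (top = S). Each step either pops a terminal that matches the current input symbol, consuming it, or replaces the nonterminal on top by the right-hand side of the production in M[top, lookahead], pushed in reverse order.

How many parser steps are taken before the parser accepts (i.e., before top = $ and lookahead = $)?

9

     Stack    Input        Action
  1  $ S      c c a d a $  expand S ::= c c A
  2  $ A c c  c c a d a $  match c
  3  $ A c    c a d a $    match c
  4  $ A      a d a $      expand A ::= N d N
  5  $ N d N  a d a $      expand N ::= a
  6  $ N d a  a d a $      match a
  7  $ N d    d a $        match d
  8  $ N      a $          expand N ::= a
  9  $ a      a $          match a
Accept reached after 9 steps.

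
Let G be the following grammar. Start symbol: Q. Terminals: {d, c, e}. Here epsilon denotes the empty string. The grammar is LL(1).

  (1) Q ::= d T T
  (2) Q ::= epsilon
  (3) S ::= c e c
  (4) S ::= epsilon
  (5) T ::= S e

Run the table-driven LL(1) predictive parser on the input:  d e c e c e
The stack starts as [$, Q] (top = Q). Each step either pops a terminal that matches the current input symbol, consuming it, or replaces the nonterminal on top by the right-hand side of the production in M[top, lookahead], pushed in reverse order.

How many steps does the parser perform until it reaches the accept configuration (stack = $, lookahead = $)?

step 1: stack=$ Q  input=d e c e c e $  — expand Q ::= d T T
step 2: stack=$ T T d  input=d e c e c e $  — match d
step 3: stack=$ T T  input=e c e c e $  — expand T ::= S e
step 4: stack=$ T e S  input=e c e c e $  — expand S ::= epsilon
step 5: stack=$ T e  input=e c e c e $  — match e
step 6: stack=$ T  input=c e c e $  — expand T ::= S e
step 7: stack=$ e S  input=c e c e $  — expand S ::= c e c
step 8: stack=$ e c e c  input=c e c e $  — match c
step 9: stack=$ e c e  input=e c e $  — match e
step 10: stack=$ e c  input=c e $  — match c
step 11: stack=$ e  input=e $  — match e
Accept reached after 11 steps.

11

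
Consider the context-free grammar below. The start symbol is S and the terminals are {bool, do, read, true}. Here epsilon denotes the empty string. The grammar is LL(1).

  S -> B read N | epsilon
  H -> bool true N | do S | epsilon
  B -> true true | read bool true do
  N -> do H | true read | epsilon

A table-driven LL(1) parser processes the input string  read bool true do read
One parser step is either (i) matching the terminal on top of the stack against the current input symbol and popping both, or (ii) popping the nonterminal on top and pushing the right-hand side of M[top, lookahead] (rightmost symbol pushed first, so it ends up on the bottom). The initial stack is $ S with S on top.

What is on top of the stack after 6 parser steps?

read

step 1: stack=$ S  input=read bool true do read $  — expand S -> B read N
step 2: stack=$ N read B  input=read bool true do read $  — expand B -> read bool true do
step 3: stack=$ N read do true bool read  input=read bool true do read $  — match read
step 4: stack=$ N read do true bool  input=bool true do read $  — match bool
step 5: stack=$ N read do true  input=true do read $  — match true
step 6: stack=$ N read do  input=do read $  — match do
Stack after step 6: $ N read (top = read).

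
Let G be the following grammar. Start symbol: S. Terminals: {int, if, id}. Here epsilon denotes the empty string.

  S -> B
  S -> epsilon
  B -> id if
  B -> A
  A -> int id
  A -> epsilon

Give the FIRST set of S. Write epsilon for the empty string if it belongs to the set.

{epsilon, id, int}

FIRST(A): from A->int id we get {int}; from A->epsilon we get {epsilon}. So FIRST(A) = {epsilon, int}.
FIRST(B): from B->id if we get {id}; from B->A we get {epsilon, int}. So FIRST(B) = {epsilon, id, int}.
FIRST(S): from S->B we get {epsilon, id, int}; from S->epsilon we get {epsilon}. So FIRST(S) = {epsilon, id, int}.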